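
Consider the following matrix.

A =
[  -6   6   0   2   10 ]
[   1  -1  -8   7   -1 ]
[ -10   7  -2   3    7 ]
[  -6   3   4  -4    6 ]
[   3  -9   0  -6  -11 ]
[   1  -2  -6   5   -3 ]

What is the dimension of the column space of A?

5

Row reduce to echelon form.
R2 ← R2 + (1/6)·R1: [0, 0, -8, 22/3, 2/3]
R3 ← R3 − (5/3)·R1: [0, -3, -2, -1/3, -29/3]
R4 ← R4 − R1: [0, -3, 4, -6, -4]
R5 ← R5 + (1/2)·R1: [0, -6, 0, -5, -6]
R6 ← R6 + (1/6)·R1: [0, -1, -6, 16/3, -4/3]
Swap R2 ↔ R3
R4 ← R4 − R2: [0, 0, 6, -17/3, 17/3]
R5 ← R5 − (2)·R2: [0, 0, 4, -13/3, 40/3]
R6 ← R6 − (1/3)·R2: [0, 0, -16/3, 49/9, 17/9]
R4 ← R4 + (3/4)·R3: [0, 0, 0, -1/6, 37/6]
R5 ← R5 + (1/2)·R3: [0, 0, 0, -2/3, 41/3]
R6 ← R6 − (2/3)·R3: [0, 0, 0, 5/9, 13/9]
R5 ← R5 − (4)·R4: [0, 0, 0, 0, -11]
R6 ← R6 + (10/3)·R4: [0, 0, 0, 0, 22]
R6 ← R6 + (2)·R5: [0, 0, 0, 0, 0]
Echelon form has 5 nonzero rows, so rank(A) = 5.
The column space has dimension equal to the rank: 5.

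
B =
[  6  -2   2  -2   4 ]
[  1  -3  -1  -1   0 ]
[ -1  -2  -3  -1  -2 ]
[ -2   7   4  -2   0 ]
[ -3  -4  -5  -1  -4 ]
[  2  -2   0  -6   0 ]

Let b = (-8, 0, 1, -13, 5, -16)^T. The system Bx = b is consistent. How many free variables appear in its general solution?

Row reduce the augmented matrix [B | b].
R2 ← R2 − (1/6)·R1: [0, -8/3, -4/3, -2/3, -2/3, 4/3]
R3 ← R3 + (1/6)·R1: [0, -7/3, -8/3, -4/3, -4/3, -1/3]
R4 ← R4 + (1/3)·R1: [0, 19/3, 14/3, -8/3, 4/3, -47/3]
R5 ← R5 + (1/2)·R1: [0, -5, -4, -2, -2, 1]
R6 ← R6 − (1/3)·R1: [0, -4/3, -2/3, -16/3, -4/3, -40/3]
R3 ← R3 − (7/8)·R2: [0, 0, -3/2, -3/4, -3/4, -3/2]
R4 ← R4 + (19/8)·R2: [0, 0, 3/2, -17/4, -1/4, -25/2]
R5 ← R5 − (15/8)·R2: [0, 0, -3/2, -3/4, -3/4, -3/2]
R6 ← R6 − (1/2)·R2: [0, 0, 0, -5, -1, -14]
R4 ← R4 + R3: [0, 0, 0, -5, -1, -14]
R5 ← R5 − R3: [0, 0, 0, 0, 0, 0]
R6 ← R6 − R4: [0, 0, 0, 0, 0, 0]
The echelon form has 4 nonzero rows, and every pivot lies in the first 5 columns, so rank(B) = rank([B|b]) = 4.
The system is consistent.
Free variables = (unknowns) − (rank) = 5 − 4 = 1.

1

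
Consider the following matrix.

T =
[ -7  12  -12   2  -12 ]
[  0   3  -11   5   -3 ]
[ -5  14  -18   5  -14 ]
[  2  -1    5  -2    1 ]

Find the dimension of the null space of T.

2

Row reduce to echelon form.
R3 ← R3 − (5/7)·R1: [0, 38/7, -66/7, 25/7, -38/7]
R4 ← R4 + (2/7)·R1: [0, 17/7, 11/7, -10/7, -17/7]
R3 ← R3 − (38/21)·R2: [0, 0, 220/21, -115/21, 0]
R4 ← R4 − (17/21)·R2: [0, 0, 220/21, -115/21, 0]
R4 ← R4 − R3: [0, 0, 0, 0, 0]
3 nonzero rows, so rank(T) = 3.
T has 5 columns; by rank–nullity, nullity = 5 − 3 = 2.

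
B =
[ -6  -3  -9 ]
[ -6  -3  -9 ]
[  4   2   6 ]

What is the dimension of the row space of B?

Row reduce to echelon form.
R2 ← R2 − R1: [0, 0, 0]
R3 ← R3 + (2/3)·R1: [0, 0, 0]
Echelon form has 1 nonzero row, so rank(B) = 1.
The row space has dimension equal to the rank: 1.

1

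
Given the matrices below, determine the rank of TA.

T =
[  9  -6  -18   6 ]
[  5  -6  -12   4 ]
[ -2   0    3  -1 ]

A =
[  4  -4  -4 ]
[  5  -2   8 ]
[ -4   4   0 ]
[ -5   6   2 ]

First compute TA:
[[ 48, -60, -72],
 [ 18, -32, -60],
 [-15,  14,   6]]
Now row reduce the product.
R2 ← R2 − (3/8)·R1: [0, -19/2, -33]
R3 ← R3 + (5/16)·R1: [0, -19/4, -33/2]
R3 ← R3 − (1/2)·R2: [0, 0, 0]
2 nonzero rows, so rank(TA) = 2.

2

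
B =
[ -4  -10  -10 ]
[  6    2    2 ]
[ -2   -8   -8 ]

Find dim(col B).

Row reduce to echelon form.
R2 ← R2 + (3/2)·R1: [0, -13, -13]
R3 ← R3 − (1/2)·R1: [0, -3, -3]
R3 ← R3 − (3/13)·R2: [0, 0, 0]
Echelon form has 2 nonzero rows, so rank(B) = 2.
The column space has dimension equal to the rank: 2.

2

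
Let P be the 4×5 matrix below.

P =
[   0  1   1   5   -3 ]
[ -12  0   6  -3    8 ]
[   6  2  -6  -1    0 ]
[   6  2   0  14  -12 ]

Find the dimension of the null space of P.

Row reduce to echelon form.
Swap R1 ↔ R2
R3 ← R3 + (1/2)·R1: [0, 2, -3, -5/2, 4]
R4 ← R4 + (1/2)·R1: [0, 2, 3, 25/2, -8]
R3 ← R3 − (2)·R2: [0, 0, -5, -25/2, 10]
R4 ← R4 − (2)·R2: [0, 0, 1, 5/2, -2]
R4 ← R4 + (1/5)·R3: [0, 0, 0, 0, 0]
3 nonzero rows, so rank(P) = 3.
P has 5 columns; by rank–nullity, nullity = 5 − 3 = 2.

2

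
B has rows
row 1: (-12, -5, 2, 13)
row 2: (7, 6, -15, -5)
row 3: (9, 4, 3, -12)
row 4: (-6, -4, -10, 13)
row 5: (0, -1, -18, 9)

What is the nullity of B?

1

Row reduce to echelon form.
R2 ← R2 + (7/12)·R1: [0, 37/12, -83/6, 31/12]
R3 ← R3 + (3/4)·R1: [0, 1/4, 9/2, -9/4]
R4 ← R4 − (1/2)·R1: [0, -3/2, -11, 13/2]
R3 ← R3 − (3/37)·R2: [0, 0, 208/37, -91/37]
R4 ← R4 + (18/37)·R2: [0, 0, -656/37, 287/37]
R5 ← R5 + (12/37)·R2: [0, 0, -832/37, 364/37]
R4 ← R4 + (41/13)·R3: [0, 0, 0, 0]
R5 ← R5 + (4)·R3: [0, 0, 0, 0]
3 nonzero rows, so rank(B) = 3.
B has 4 columns; by rank–nullity, nullity = 4 − 3 = 1.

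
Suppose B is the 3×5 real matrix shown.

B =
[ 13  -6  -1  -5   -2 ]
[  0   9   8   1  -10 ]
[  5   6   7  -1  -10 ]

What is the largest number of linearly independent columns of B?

2

Row reduce to echelon form.
R3 ← R3 − (5/13)·R1: [0, 108/13, 96/13, 12/13, -120/13]
R3 ← R3 − (12/13)·R2: [0, 0, 0, 0, 0]
Echelon form has 2 nonzero rows, so rank(B) = 2.
The rank gives the maximum number of linearly independent columns: 2.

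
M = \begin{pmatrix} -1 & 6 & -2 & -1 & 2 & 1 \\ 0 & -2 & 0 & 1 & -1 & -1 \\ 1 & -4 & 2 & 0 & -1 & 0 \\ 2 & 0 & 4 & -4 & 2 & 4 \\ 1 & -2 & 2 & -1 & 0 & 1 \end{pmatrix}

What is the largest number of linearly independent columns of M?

2

Row reduce to echelon form.
R3 ← R3 + R1: [0, 2, 0, -1, 1, 1]
R4 ← R4 + (2)·R1: [0, 12, 0, -6, 6, 6]
R5 ← R5 + R1: [0, 4, 0, -2, 2, 2]
R3 ← R3 + R2: [0, 0, 0, 0, 0, 0]
R4 ← R4 + (6)·R2: [0, 0, 0, 0, 0, 0]
R5 ← R5 + (2)·R2: [0, 0, 0, 0, 0, 0]
Echelon form has 2 nonzero rows, so rank(M) = 2.
The rank gives the maximum number of linearly independent columns: 2.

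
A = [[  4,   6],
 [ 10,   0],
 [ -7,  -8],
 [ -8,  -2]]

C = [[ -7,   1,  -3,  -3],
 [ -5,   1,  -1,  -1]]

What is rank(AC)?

First compute AC:
[[-58,  10, -18, -18],
 [-70,  10, -30, -30],
 [ 89, -15,  29,  29],
 [ 66, -10,  26,  26]]
Now row reduce the product.
R2 ← R2 − (35/29)·R1: [0, -60/29, -240/29, -240/29]
R3 ← R3 + (89/58)·R1: [0, 10/29, 40/29, 40/29]
R4 ← R4 + (33/29)·R1: [0, 40/29, 160/29, 160/29]
R3 ← R3 + (1/6)·R2: [0, 0, 0, 0]
R4 ← R4 + (2/3)·R2: [0, 0, 0, 0]
2 nonzero rows, so rank(AC) = 2.

2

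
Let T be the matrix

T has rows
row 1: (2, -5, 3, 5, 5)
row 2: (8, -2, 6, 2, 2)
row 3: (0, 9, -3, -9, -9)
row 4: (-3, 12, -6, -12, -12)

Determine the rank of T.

2

Row reduce to echelon form.
R2 ← R2 − (4)·R1: [0, 18, -6, -18, -18]
R4 ← R4 + (3/2)·R1: [0, 9/2, -3/2, -9/2, -9/2]
R3 ← R3 − (1/2)·R2: [0, 0, 0, 0, 0]
R4 ← R4 − (1/4)·R2: [0, 0, 0, 0, 0]
Echelon form has 2 nonzero rows, so rank(T) = 2.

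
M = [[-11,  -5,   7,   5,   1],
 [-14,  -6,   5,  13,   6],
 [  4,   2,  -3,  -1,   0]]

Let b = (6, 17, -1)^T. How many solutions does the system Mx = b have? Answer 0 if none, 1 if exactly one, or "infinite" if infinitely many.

Row reduce the augmented matrix [M | b].
R2 ← R2 − (14/11)·R1: [0, 4/11, -43/11, 73/11, 52/11, 103/11]
R3 ← R3 + (4/11)·R1: [0, 2/11, -5/11, 9/11, 4/11, 13/11]
R3 ← R3 − (1/2)·R2: [0, 0, 3/2, -5/2, -2, -7/2]
The echelon form has 3 nonzero rows, and every pivot lies in the first 5 columns, so rank(M) = rank([M|b]) = 3.
The system is consistent.
rank = 3 < 5 unknowns, so there are infinitely many solutions.

infinite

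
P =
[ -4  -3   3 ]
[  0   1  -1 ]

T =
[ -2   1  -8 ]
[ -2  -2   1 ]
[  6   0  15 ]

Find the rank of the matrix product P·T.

First compute PT:
[[ 32,   2,  74],
 [ -8,  -2, -14]]
Now row reduce the product.
R2 ← R2 + (1/4)·R1: [0, -3/2, 9/2]
2 nonzero rows, so rank(PT) = 2.

2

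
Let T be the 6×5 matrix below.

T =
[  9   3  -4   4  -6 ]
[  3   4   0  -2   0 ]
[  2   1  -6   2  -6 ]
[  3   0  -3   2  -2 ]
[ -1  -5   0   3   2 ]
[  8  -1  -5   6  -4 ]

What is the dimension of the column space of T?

4

Row reduce to echelon form.
R2 ← R2 − (1/3)·R1: [0, 3, 4/3, -10/3, 2]
R3 ← R3 − (2/9)·R1: [0, 1/3, -46/9, 10/9, -14/3]
R4 ← R4 − (1/3)·R1: [0, -1, -5/3, 2/3, 0]
R5 ← R5 + (1/9)·R1: [0, -14/3, -4/9, 31/9, 4/3]
R6 ← R6 − (8/9)·R1: [0, -11/3, -13/9, 22/9, 4/3]
R3 ← R3 − (1/9)·R2: [0, 0, -142/27, 40/27, -44/9]
R4 ← R4 + (1/3)·R2: [0, 0, -11/9, -4/9, 2/3]
R5 ← R5 + (14/9)·R2: [0, 0, 44/27, -47/27, 40/9]
R6 ← R6 + (11/9)·R2: [0, 0, 5/27, -44/27, 34/9]
R4 ← R4 − (33/142)·R3: [0, 0, 0, -56/71, 128/71]
R5 ← R5 + (22/71)·R3: [0, 0, 0, -91/71, 208/71]
R6 ← R6 + (5/142)·R3: [0, 0, 0, -112/71, 256/71]
R5 ← R5 − (13/8)·R4: [0, 0, 0, 0, 0]
R6 ← R6 − (2)·R4: [0, 0, 0, 0, 0]
Echelon form has 4 nonzero rows, so rank(T) = 4.
The column space has dimension equal to the rank: 4.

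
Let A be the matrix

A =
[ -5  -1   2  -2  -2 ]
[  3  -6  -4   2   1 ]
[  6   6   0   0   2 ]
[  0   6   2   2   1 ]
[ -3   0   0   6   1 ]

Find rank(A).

Row reduce to echelon form.
R2 ← R2 + (3/5)·R1: [0, -33/5, -14/5, 4/5, -1/5]
R3 ← R3 + (6/5)·R1: [0, 24/5, 12/5, -12/5, -2/5]
R5 ← R5 − (3/5)·R1: [0, 3/5, -6/5, 36/5, 11/5]
R3 ← R3 + (8/11)·R2: [0, 0, 4/11, -20/11, -6/11]
R4 ← R4 + (10/11)·R2: [0, 0, -6/11, 30/11, 9/11]
R5 ← R5 + (1/11)·R2: [0, 0, -16/11, 80/11, 24/11]
R4 ← R4 + (3/2)·R3: [0, 0, 0, 0, 0]
R5 ← R5 + (4)·R3: [0, 0, 0, 0, 0]
Echelon form has 3 nonzero rows, so rank(A) = 3.

3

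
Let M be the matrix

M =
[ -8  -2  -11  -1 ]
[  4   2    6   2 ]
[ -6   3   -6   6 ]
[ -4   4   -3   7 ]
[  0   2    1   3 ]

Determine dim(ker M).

Row reduce to echelon form.
R2 ← R2 + (1/2)·R1: [0, 1, 1/2, 3/2]
R3 ← R3 − (3/4)·R1: [0, 9/2, 9/4, 27/4]
R4 ← R4 − (1/2)·R1: [0, 5, 5/2, 15/2]
R3 ← R3 − (9/2)·R2: [0, 0, 0, 0]
R4 ← R4 − (5)·R2: [0, 0, 0, 0]
R5 ← R5 − (2)·R2: [0, 0, 0, 0]
2 nonzero rows, so rank(M) = 2.
M has 4 columns; by rank–nullity, nullity = 4 − 2 = 2.

2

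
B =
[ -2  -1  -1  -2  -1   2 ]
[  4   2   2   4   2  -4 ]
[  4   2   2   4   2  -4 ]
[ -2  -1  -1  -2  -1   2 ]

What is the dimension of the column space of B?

Row reduce to echelon form.
R2 ← R2 + (2)·R1: [0, 0, 0, 0, 0, 0]
R3 ← R3 + (2)·R1: [0, 0, 0, 0, 0, 0]
R4 ← R4 − R1: [0, 0, 0, 0, 0, 0]
Echelon form has 1 nonzero row, so rank(B) = 1.
The column space has dimension equal to the rank: 1.

1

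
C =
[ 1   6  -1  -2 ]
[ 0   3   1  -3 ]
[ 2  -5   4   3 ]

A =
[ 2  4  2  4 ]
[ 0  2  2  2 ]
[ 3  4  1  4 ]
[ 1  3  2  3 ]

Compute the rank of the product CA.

2

First compute CA:
[[ -3,   6,   9,   6],
 [  0,   1,   1,   1],
 [ 19,  23,   4,  23]]
Now row reduce the product.
R3 ← R3 + (19/3)·R1: [0, 61, 61, 61]
R3 ← R3 − (61)·R2: [0, 0, 0, 0]
2 nonzero rows, so rank(CA) = 2.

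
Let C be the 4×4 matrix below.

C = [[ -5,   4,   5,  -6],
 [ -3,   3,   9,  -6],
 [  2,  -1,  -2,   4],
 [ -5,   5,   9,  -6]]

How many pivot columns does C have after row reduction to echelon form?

Row reduce to echelon form.
R2 ← R2 − (3/5)·R1: [0, 3/5, 6, -12/5]
R3 ← R3 + (2/5)·R1: [0, 3/5, 0, 8/5]
R4 ← R4 − R1: [0, 1, 4, 0]
R3 ← R3 − R2: [0, 0, -6, 4]
R4 ← R4 − (5/3)·R2: [0, 0, -6, 4]
R4 ← R4 − R3: [0, 0, 0, 0]
Echelon form has 3 nonzero rows, so rank(C) = 3.
Each nonzero row contributes one pivot column: 3 pivot columns.

3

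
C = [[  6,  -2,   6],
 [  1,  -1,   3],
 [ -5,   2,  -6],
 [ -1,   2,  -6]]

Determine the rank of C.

Row reduce to echelon form.
R2 ← R2 − (1/6)·R1: [0, -2/3, 2]
R3 ← R3 + (5/6)·R1: [0, 1/3, -1]
R4 ← R4 + (1/6)·R1: [0, 5/3, -5]
R3 ← R3 + (1/2)·R2: [0, 0, 0]
R4 ← R4 + (5/2)·R2: [0, 0, 0]
Echelon form has 2 nonzero rows, so rank(C) = 2.

2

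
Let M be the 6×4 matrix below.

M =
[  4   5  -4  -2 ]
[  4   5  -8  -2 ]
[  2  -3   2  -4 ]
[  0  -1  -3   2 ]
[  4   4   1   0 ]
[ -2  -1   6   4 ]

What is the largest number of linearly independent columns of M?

Row reduce to echelon form.
R2 ← R2 − R1: [0, 0, -4, 0]
R3 ← R3 − (1/2)·R1: [0, -11/2, 4, -3]
R5 ← R5 − R1: [0, -1, 5, 2]
R6 ← R6 + (1/2)·R1: [0, 3/2, 4, 3]
Swap R2 ↔ R3
R4 ← R4 − (2/11)·R2: [0, 0, -41/11, 28/11]
R5 ← R5 − (2/11)·R2: [0, 0, 47/11, 28/11]
R6 ← R6 + (3/11)·R2: [0, 0, 56/11, 24/11]
R4 ← R4 − (41/44)·R3: [0, 0, 0, 28/11]
R5 ← R5 + (47/44)·R3: [0, 0, 0, 28/11]
R6 ← R6 + (14/11)·R3: [0, 0, 0, 24/11]
R5 ← R5 − R4: [0, 0, 0, 0]
R6 ← R6 − (6/7)·R4: [0, 0, 0, 0]
Echelon form has 4 nonzero rows, so rank(M) = 4.
The rank gives the maximum number of linearly independent columns: 4.

4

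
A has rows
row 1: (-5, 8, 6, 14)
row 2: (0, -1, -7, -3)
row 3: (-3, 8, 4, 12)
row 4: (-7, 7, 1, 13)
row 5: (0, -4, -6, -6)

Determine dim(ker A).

1

Row reduce to echelon form.
R3 ← R3 − (3/5)·R1: [0, 16/5, 2/5, 18/5]
R4 ← R4 − (7/5)·R1: [0, -21/5, -37/5, -33/5]
R3 ← R3 + (16/5)·R2: [0, 0, -22, -6]
R4 ← R4 − (21/5)·R2: [0, 0, 22, 6]
R5 ← R5 − (4)·R2: [0, 0, 22, 6]
R4 ← R4 + R3: [0, 0, 0, 0]
R5 ← R5 + R3: [0, 0, 0, 0]
3 nonzero rows, so rank(A) = 3.
A has 4 columns; by rank–nullity, nullity = 4 − 3 = 1.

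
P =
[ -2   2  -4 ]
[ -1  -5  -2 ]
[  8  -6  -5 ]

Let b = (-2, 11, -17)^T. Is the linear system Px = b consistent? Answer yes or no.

Row reduce the augmented matrix [P | b].
R2 ← R2 − (1/2)·R1: [0, -6, 0, 12]
R3 ← R3 + (4)·R1: [0, 2, -21, -25]
R3 ← R3 + (1/3)·R2: [0, 0, -21, -21]
The echelon form has 3 nonzero rows, and every pivot lies in the first 3 columns, so rank(P) = rank([P|b]) = 3.
The system is consistent.

yes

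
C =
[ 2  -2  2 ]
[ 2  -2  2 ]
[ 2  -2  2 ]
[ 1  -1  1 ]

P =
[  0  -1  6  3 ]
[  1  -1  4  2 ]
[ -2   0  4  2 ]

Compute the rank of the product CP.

1

First compute CP:
[[ -6,   0,  12,   6],
 [ -6,   0,  12,   6],
 [ -6,   0,  12,   6],
 [ -3,   0,   6,   3]]
Now row reduce the product.
R2 ← R2 − R1: [0, 0, 0, 0]
R3 ← R3 − R1: [0, 0, 0, 0]
R4 ← R4 − (1/2)·R1: [0, 0, 0, 0]
1 nonzero row, so rank(CP) = 1.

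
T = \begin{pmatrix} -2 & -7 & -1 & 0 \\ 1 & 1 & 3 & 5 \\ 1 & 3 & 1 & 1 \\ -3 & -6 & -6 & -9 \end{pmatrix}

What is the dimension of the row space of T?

Row reduce to echelon form.
R2 ← R2 + (1/2)·R1: [0, -5/2, 5/2, 5]
R3 ← R3 + (1/2)·R1: [0, -1/2, 1/2, 1]
R4 ← R4 − (3/2)·R1: [0, 9/2, -9/2, -9]
R3 ← R3 − (1/5)·R2: [0, 0, 0, 0]
R4 ← R4 + (9/5)·R2: [0, 0, 0, 0]
Echelon form has 2 nonzero rows, so rank(T) = 2.
The row space has dimension equal to the rank: 2.

2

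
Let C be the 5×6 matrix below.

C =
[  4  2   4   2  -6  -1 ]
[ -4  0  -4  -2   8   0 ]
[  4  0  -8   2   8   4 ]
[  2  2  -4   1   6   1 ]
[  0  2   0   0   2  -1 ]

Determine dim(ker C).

3

Row reduce to echelon form.
R2 ← R2 + R1: [0, 2, 0, 0, 2, -1]
R3 ← R3 − R1: [0, -2, -12, 0, 14, 5]
R4 ← R4 − (1/2)·R1: [0, 1, -6, 0, 9, 3/2]
R3 ← R3 + R2: [0, 0, -12, 0, 16, 4]
R4 ← R4 − (1/2)·R2: [0, 0, -6, 0, 8, 2]
R5 ← R5 − R2: [0, 0, 0, 0, 0, 0]
R4 ← R4 − (1/2)·R3: [0, 0, 0, 0, 0, 0]
3 nonzero rows, so rank(C) = 3.
C has 6 columns; by rank–nullity, nullity = 6 − 3 = 3.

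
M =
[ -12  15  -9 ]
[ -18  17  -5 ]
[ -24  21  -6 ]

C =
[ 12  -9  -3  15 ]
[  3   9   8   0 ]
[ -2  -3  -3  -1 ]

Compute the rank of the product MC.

First compute MC:
[[-81, 270, 183, -171],
 [-155, 330, 205, -265],
 [-213, 423, 258, -354]]
Now row reduce the product.
R2 ← R2 − (155/81)·R1: [0, -560/3, -3920/27, 560/9]
R3 ← R3 − (71/27)·R1: [0, -287, -2009/9, 287/3]
R3 ← R3 − (123/80)·R2: [0, 0, 0, 0]
2 nonzero rows, so rank(MC) = 2.

2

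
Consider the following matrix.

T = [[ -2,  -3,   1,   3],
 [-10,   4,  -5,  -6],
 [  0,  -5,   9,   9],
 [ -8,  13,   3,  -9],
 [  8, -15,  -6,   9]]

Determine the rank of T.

3

Row reduce to echelon form.
R2 ← R2 − (5)·R1: [0, 19, -10, -21]
R4 ← R4 − (4)·R1: [0, 25, -1, -21]
R5 ← R5 + (4)·R1: [0, -27, -2, 21]
R3 ← R3 + (5/19)·R2: [0, 0, 121/19, 66/19]
R4 ← R4 − (25/19)·R2: [0, 0, 231/19, 126/19]
R5 ← R5 + (27/19)·R2: [0, 0, -308/19, -168/19]
R4 ← R4 − (21/11)·R3: [0, 0, 0, 0]
R5 ← R5 + (28/11)·R3: [0, 0, 0, 0]
Echelon form has 3 nonzero rows, so rank(T) = 3.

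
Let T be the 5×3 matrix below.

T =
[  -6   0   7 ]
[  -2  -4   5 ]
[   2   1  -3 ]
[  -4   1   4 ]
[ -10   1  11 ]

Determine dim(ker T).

1

Row reduce to echelon form.
R2 ← R2 − (1/3)·R1: [0, -4, 8/3]
R3 ← R3 + (1/3)·R1: [0, 1, -2/3]
R4 ← R4 − (2/3)·R1: [0, 1, -2/3]
R5 ← R5 − (5/3)·R1: [0, 1, -2/3]
R3 ← R3 + (1/4)·R2: [0, 0, 0]
R4 ← R4 + (1/4)·R2: [0, 0, 0]
R5 ← R5 + (1/4)·R2: [0, 0, 0]
2 nonzero rows, so rank(T) = 2.
T has 3 columns; by rank–nullity, nullity = 3 − 2 = 1.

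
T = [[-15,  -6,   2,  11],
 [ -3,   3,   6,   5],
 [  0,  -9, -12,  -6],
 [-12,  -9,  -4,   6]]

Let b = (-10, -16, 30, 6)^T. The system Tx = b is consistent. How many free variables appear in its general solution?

2

Row reduce the augmented matrix [T | b].
R2 ← R2 − (1/5)·R1: [0, 21/5, 28/5, 14/5, -14]
R4 ← R4 − (4/5)·R1: [0, -21/5, -28/5, -14/5, 14]
R3 ← R3 + (15/7)·R2: [0, 0, 0, 0, 0]
R4 ← R4 + R2: [0, 0, 0, 0, 0]
The echelon form has 2 nonzero rows, and every pivot lies in the first 4 columns, so rank(T) = rank([T|b]) = 2.
The system is consistent.
Free variables = (unknowns) − (rank) = 4 − 2 = 2.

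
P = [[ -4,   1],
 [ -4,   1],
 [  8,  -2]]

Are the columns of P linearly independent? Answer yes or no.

Row reduce P to echelon form.
R2 ← R2 − R1: [0, 0]
R3 ← R3 + (2)·R1: [0, 0]
1 pivot among 2 columns.
Only 1 < 2 pivot columns, so the columns are linearly dependent.

no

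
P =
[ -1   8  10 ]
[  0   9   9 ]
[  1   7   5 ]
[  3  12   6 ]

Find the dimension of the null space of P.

Row reduce to echelon form.
R3 ← R3 + R1: [0, 15, 15]
R4 ← R4 + (3)·R1: [0, 36, 36]
R3 ← R3 − (5/3)·R2: [0, 0, 0]
R4 ← R4 − (4)·R2: [0, 0, 0]
2 nonzero rows, so rank(P) = 2.
P has 3 columns; by rank–nullity, nullity = 3 − 2 = 1.

1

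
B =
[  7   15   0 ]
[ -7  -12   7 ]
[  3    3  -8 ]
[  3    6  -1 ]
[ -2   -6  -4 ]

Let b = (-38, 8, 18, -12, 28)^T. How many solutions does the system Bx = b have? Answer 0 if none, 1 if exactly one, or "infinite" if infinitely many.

infinite

Row reduce the augmented matrix [B | b].
R2 ← R2 + R1: [0, 3, 7, -30]
R3 ← R3 − (3/7)·R1: [0, -24/7, -8, 240/7]
R4 ← R4 − (3/7)·R1: [0, -3/7, -1, 30/7]
R5 ← R5 + (2/7)·R1: [0, -12/7, -4, 120/7]
R3 ← R3 + (8/7)·R2: [0, 0, 0, 0]
R4 ← R4 + (1/7)·R2: [0, 0, 0, 0]
R5 ← R5 + (4/7)·R2: [0, 0, 0, 0]
The echelon form has 2 nonzero rows, and every pivot lies in the first 3 columns, so rank(B) = rank([B|b]) = 2.
The system is consistent.
rank = 2 < 3 unknowns, so there are infinitely many solutions.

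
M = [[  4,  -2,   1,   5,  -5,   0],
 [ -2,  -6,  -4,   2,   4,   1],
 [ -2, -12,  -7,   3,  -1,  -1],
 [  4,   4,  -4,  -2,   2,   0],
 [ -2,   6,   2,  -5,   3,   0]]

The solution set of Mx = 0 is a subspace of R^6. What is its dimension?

2

Row reduce to echelon form.
R2 ← R2 + (1/2)·R1: [0, -7, -7/2, 9/2, 3/2, 1]
R3 ← R3 + (1/2)·R1: [0, -13, -13/2, 11/2, -7/2, -1]
R4 ← R4 − R1: [0, 6, -5, -7, 7, 0]
R5 ← R5 + (1/2)·R1: [0, 5, 5/2, -5/2, 1/2, 0]
R3 ← R3 − (13/7)·R2: [0, 0, 0, -20/7, -44/7, -20/7]
R4 ← R4 + (6/7)·R2: [0, 0, -8, -22/7, 58/7, 6/7]
R5 ← R5 + (5/7)·R2: [0, 0, 0, 5/7, 11/7, 5/7]
Swap R3 ↔ R4
R5 ← R5 + (1/4)·R4: [0, 0, 0, 0, 0, 0]
4 nonzero rows, so rank(M) = 4.
M has 6 columns; by rank–nullity, nullity = 6 − 4 = 2.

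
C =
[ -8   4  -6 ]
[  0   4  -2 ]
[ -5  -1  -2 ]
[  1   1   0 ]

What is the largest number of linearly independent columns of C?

2

Row reduce to echelon form.
R3 ← R3 − (5/8)·R1: [0, -7/2, 7/4]
R4 ← R4 + (1/8)·R1: [0, 3/2, -3/4]
R3 ← R3 + (7/8)·R2: [0, 0, 0]
R4 ← R4 − (3/8)·R2: [0, 0, 0]
Echelon form has 2 nonzero rows, so rank(C) = 2.
The rank gives the maximum number of linearly independent columns: 2.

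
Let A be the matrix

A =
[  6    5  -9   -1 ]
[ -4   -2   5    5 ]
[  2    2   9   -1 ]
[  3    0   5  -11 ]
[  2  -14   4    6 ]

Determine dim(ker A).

0

Row reduce to echelon form.
R2 ← R2 + (2/3)·R1: [0, 4/3, -1, 13/3]
R3 ← R3 − (1/3)·R1: [0, 1/3, 12, -2/3]
R4 ← R4 − (1/2)·R1: [0, -5/2, 19/2, -21/2]
R5 ← R5 − (1/3)·R1: [0, -47/3, 7, 19/3]
R3 ← R3 − (1/4)·R2: [0, 0, 49/4, -7/4]
R4 ← R4 + (15/8)·R2: [0, 0, 61/8, -19/8]
R5 ← R5 + (47/4)·R2: [0, 0, -19/4, 229/4]
R4 ← R4 − (61/98)·R3: [0, 0, 0, -9/7]
R5 ← R5 + (19/49)·R3: [0, 0, 0, 396/7]
R5 ← R5 + (44)·R4: [0, 0, 0, 0]
4 nonzero rows, so rank(A) = 4.
A has 4 columns; by rank–nullity, nullity = 4 − 4 = 0.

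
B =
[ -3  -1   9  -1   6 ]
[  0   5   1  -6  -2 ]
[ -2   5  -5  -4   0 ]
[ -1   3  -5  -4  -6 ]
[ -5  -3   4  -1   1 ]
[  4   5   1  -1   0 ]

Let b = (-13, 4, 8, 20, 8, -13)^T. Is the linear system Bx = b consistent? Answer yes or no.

Row reduce the augmented matrix [B | b].
R3 ← R3 − (2/3)·R1: [0, 17/3, -11, -10/3, -4, 50/3]
R4 ← R4 − (1/3)·R1: [0, 10/3, -8, -11/3, -8, 73/3]
R5 ← R5 − (5/3)·R1: [0, -4/3, -11, 2/3, -9, 89/3]
R6 ← R6 + (4/3)·R1: [0, 11/3, 13, -7/3, 8, -91/3]
R3 ← R3 − (17/15)·R2: [0, 0, -182/15, 52/15, -26/15, 182/15]
R4 ← R4 − (2/3)·R2: [0, 0, -26/3, 1/3, -20/3, 65/3]
R5 ← R5 + (4/15)·R2: [0, 0, -161/15, -14/15, -143/15, 461/15]
R6 ← R6 − (11/15)·R2: [0, 0, 184/15, 31/15, 142/15, -499/15]
R4 ← R4 − (5/7)·R3: [0, 0, 0, -15/7, -38/7, 13]
R5 ← R5 − (23/26)·R3: [0, 0, 0, -4, -8, 20]
R6 ← R6 + (92/91)·R3: [0, 0, 0, 39/7, 54/7, -21]
R5 ← R5 − (28/15)·R4: [0, 0, 0, 0, 32/15, -64/15]
R6 ← R6 + (13/5)·R4: [0, 0, 0, 0, -32/5, 64/5]
R6 ← R6 + (3)·R5: [0, 0, 0, 0, 0, 0]
The echelon form has 5 nonzero rows, and every pivot lies in the first 5 columns, so rank(B) = rank([B|b]) = 5.
The system is consistent.

yes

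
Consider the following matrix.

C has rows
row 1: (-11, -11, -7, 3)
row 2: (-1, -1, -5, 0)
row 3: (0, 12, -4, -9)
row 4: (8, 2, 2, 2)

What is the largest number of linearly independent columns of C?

Row reduce to echelon form.
R2 ← R2 − (1/11)·R1: [0, 0, -48/11, -3/11]
R4 ← R4 + (8/11)·R1: [0, -6, -34/11, 46/11]
Swap R2 ↔ R3
R4 ← R4 + (1/2)·R2: [0, 0, -56/11, -7/22]
R4 ← R4 − (7/6)·R3: [0, 0, 0, 0]
Echelon form has 3 nonzero rows, so rank(C) = 3.
The rank gives the maximum number of linearly independent columns: 3.

3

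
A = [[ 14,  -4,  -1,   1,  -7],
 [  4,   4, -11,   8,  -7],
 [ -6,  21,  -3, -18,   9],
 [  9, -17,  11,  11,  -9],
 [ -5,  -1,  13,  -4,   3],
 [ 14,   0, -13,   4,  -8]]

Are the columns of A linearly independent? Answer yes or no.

Row reduce A to echelon form.
R2 ← R2 − (2/7)·R1: [0, 36/7, -75/7, 54/7, -5]
R3 ← R3 + (3/7)·R1: [0, 135/7, -24/7, -123/7, 6]
R4 ← R4 − (9/14)·R1: [0, -101/7, 163/14, 145/14, -9/2]
R5 ← R5 + (5/14)·R1: [0, -17/7, 177/14, -51/14, 1/2]
R6 ← R6 − R1: [0, 4, -12, 3, -1]
R3 ← R3 − (15/4)·R2: [0, 0, 147/4, -93/2, 99/4]
R4 ← R4 + (101/36)·R2: [0, 0, -221/12, 32, -667/36]
R5 ← R5 + (17/36)·R2: [0, 0, 91/12, 0, -67/36]
R6 ← R6 − (7/9)·R2: [0, 0, -11/3, -3, 26/9]
R4 ← R4 + (221/441)·R3: [0, 0, 0, 2557/294, -2701/441]
R5 ← R5 − (13/63)·R3: [0, 0, 0, 403/42, -439/63]
R6 ← R6 + (44/441)·R3: [0, 0, 0, -1123/147, 2363/441]
R5 ← R5 − (2821/2557)·R4: [0, 0, 0, 0, -540/2557]
R6 ← R6 + (2246/2557)·R4: [0, 0, 0, 0, -55/2557]
R6 ← R6 − (11/108)·R5: [0, 0, 0, 0, 0]
5 pivots among 5 columns.
Every column is a pivot column, so the columns are linearly independent.

yes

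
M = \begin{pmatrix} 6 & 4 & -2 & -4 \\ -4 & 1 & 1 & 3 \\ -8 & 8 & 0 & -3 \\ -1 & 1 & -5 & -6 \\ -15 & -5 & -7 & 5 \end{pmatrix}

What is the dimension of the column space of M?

4

Row reduce to echelon form.
R2 ← R2 + (2/3)·R1: [0, 11/3, -1/3, 1/3]
R3 ← R3 + (4/3)·R1: [0, 40/3, -8/3, -25/3]
R4 ← R4 + (1/6)·R1: [0, 5/3, -16/3, -20/3]
R5 ← R5 + (5/2)·R1: [0, 5, -12, -5]
R3 ← R3 − (40/11)·R2: [0, 0, -16/11, -105/11]
R4 ← R4 − (5/11)·R2: [0, 0, -57/11, -75/11]
R5 ← R5 − (15/11)·R2: [0, 0, -127/11, -60/11]
R4 ← R4 − (57/16)·R3: [0, 0, 0, 435/16]
R5 ← R5 − (127/16)·R3: [0, 0, 0, 1125/16]
R5 ← R5 − (75/29)·R4: [0, 0, 0, 0]
Echelon form has 4 nonzero rows, so rank(M) = 4.
The column space has dimension equal to the rank: 4.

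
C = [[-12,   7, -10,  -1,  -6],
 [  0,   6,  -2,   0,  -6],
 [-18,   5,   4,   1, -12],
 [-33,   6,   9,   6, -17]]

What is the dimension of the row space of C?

4

Row reduce to echelon form.
R3 ← R3 − (3/2)·R1: [0, -11/2, 19, 5/2, -3]
R4 ← R4 − (11/4)·R1: [0, -53/4, 73/2, 35/4, -1/2]
R3 ← R3 + (11/12)·R2: [0, 0, 103/6, 5/2, -17/2]
R4 ← R4 + (53/24)·R2: [0, 0, 385/12, 35/4, -55/4]
R4 ← R4 − (385/206)·R3: [0, 0, 0, 420/103, 220/103]
Echelon form has 4 nonzero rows, so rank(C) = 4.
The row space has dimension equal to the rank: 4.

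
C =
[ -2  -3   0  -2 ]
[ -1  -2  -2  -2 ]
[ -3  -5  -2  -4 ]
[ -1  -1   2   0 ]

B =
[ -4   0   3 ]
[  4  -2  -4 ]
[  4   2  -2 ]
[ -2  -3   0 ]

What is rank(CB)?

First compute CB:
[[  0,  12,   6],
 [ -8,   6,   9],
 [ -8,  18,  15],
 [  8,   6,  -3]]
Now row reduce the product.
Swap R1 ↔ R2
R3 ← R3 − R1: [0, 12, 6]
R4 ← R4 + R1: [0, 12, 6]
R3 ← R3 − R2: [0, 0, 0]
R4 ← R4 − R2: [0, 0, 0]
2 nonzero rows, so rank(CB) = 2.

2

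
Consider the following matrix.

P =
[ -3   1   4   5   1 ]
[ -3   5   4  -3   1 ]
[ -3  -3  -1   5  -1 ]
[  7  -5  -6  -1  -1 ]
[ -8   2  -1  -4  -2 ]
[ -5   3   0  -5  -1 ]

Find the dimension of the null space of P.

Row reduce to echelon form.
R2 ← R2 − R1: [0, 4, 0, -8, 0]
R3 ← R3 − R1: [0, -4, -5, 0, -2]
R4 ← R4 + (7/3)·R1: [0, -8/3, 10/3, 32/3, 4/3]
R5 ← R5 − (8/3)·R1: [0, -2/3, -35/3, -52/3, -14/3]
R6 ← R6 − (5/3)·R1: [0, 4/3, -20/3, -40/3, -8/3]
R3 ← R3 + R2: [0, 0, -5, -8, -2]
R4 ← R4 + (2/3)·R2: [0, 0, 10/3, 16/3, 4/3]
R5 ← R5 + (1/6)·R2: [0, 0, -35/3, -56/3, -14/3]
R6 ← R6 − (1/3)·R2: [0, 0, -20/3, -32/3, -8/3]
R4 ← R4 + (2/3)·R3: [0, 0, 0, 0, 0]
R5 ← R5 − (7/3)·R3: [0, 0, 0, 0, 0]
R6 ← R6 − (4/3)·R3: [0, 0, 0, 0, 0]
3 nonzero rows, so rank(P) = 3.
P has 5 columns; by rank–nullity, nullity = 5 − 3 = 2.

2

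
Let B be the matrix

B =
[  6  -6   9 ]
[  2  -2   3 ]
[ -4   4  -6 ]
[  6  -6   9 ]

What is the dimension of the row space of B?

1

Row reduce to echelon form.
R2 ← R2 − (1/3)·R1: [0, 0, 0]
R3 ← R3 + (2/3)·R1: [0, 0, 0]
R4 ← R4 − R1: [0, 0, 0]
Echelon form has 1 nonzero row, so rank(B) = 1.
The row space has dimension equal to the rank: 1.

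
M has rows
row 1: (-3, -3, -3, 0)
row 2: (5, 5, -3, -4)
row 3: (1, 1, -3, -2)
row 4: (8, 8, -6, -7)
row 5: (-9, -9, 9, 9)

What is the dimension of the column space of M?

Row reduce to echelon form.
R2 ← R2 + (5/3)·R1: [0, 0, -8, -4]
R3 ← R3 + (1/3)·R1: [0, 0, -4, -2]
R4 ← R4 + (8/3)·R1: [0, 0, -14, -7]
R5 ← R5 − (3)·R1: [0, 0, 18, 9]
R3 ← R3 − (1/2)·R2: [0, 0, 0, 0]
R4 ← R4 − (7/4)·R2: [0, 0, 0, 0]
R5 ← R5 + (9/4)·R2: [0, 0, 0, 0]
Echelon form has 2 nonzero rows, so rank(M) = 2.
The column space has dimension equal to the rank: 2.

2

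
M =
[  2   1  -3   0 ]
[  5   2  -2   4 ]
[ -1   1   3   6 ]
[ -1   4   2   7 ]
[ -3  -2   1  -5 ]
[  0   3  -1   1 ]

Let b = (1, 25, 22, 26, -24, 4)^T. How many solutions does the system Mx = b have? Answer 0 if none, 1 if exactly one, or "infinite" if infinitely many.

1

Row reduce the augmented matrix [M | b].
R2 ← R2 − (5/2)·R1: [0, -1/2, 11/2, 4, 45/2]
R3 ← R3 + (1/2)·R1: [0, 3/2, 3/2, 6, 45/2]
R4 ← R4 + (1/2)·R1: [0, 9/2, 1/2, 7, 53/2]
R5 ← R5 + (3/2)·R1: [0, -1/2, -7/2, -5, -45/2]
R3 ← R3 + (3)·R2: [0, 0, 18, 18, 90]
R4 ← R4 + (9)·R2: [0, 0, 50, 43, 229]
R5 ← R5 − R2: [0, 0, -9, -9, -45]
R6 ← R6 + (6)·R2: [0, 0, 32, 25, 139]
R4 ← R4 − (25/9)·R3: [0, 0, 0, -7, -21]
R5 ← R5 + (1/2)·R3: [0, 0, 0, 0, 0]
R6 ← R6 − (16/9)·R3: [0, 0, 0, -7, -21]
R6 ← R6 − R4: [0, 0, 0, 0, 0]
The echelon form has 4 nonzero rows, and every pivot lies in the first 4 columns, so rank(M) = rank([M|b]) = 4.
The system is consistent.
rank = 4 = number of unknowns, so the solution is unique.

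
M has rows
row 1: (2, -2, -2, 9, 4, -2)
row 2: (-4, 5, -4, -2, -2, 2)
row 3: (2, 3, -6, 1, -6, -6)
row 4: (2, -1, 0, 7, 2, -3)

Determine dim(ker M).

2

Row reduce to echelon form.
R2 ← R2 + (2)·R1: [0, 1, -8, 16, 6, -2]
R3 ← R3 − R1: [0, 5, -4, -8, -10, -4]
R4 ← R4 − R1: [0, 1, 2, -2, -2, -1]
R3 ← R3 − (5)·R2: [0, 0, 36, -88, -40, 6]
R4 ← R4 − R2: [0, 0, 10, -18, -8, 1]
R4 ← R4 − (5/18)·R3: [0, 0, 0, 58/9, 28/9, -2/3]
4 nonzero rows, so rank(M) = 4.
M has 6 columns; by rank–nullity, nullity = 6 − 4 = 2.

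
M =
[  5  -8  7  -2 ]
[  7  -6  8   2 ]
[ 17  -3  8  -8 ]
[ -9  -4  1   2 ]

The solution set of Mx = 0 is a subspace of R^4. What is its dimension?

0

Row reduce to echelon form.
R2 ← R2 − (7/5)·R1: [0, 26/5, -9/5, 24/5]
R3 ← R3 − (17/5)·R1: [0, 121/5, -79/5, -6/5]
R4 ← R4 + (9/5)·R1: [0, -92/5, 68/5, -8/5]
R3 ← R3 − (121/26)·R2: [0, 0, -193/26, -306/13]
R4 ← R4 + (46/13)·R2: [0, 0, 94/13, 200/13]
R4 ← R4 + (188/193)·R3: [0, 0, 0, -1456/193]
4 nonzero rows, so rank(M) = 4.
M has 4 columns; by rank–nullity, nullity = 4 − 4 = 0.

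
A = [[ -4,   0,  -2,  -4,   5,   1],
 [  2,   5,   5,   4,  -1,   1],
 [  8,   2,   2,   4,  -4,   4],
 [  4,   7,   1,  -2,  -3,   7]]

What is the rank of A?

Row reduce to echelon form.
R2 ← R2 + (1/2)·R1: [0, 5, 4, 2, 3/2, 3/2]
R3 ← R3 + (2)·R1: [0, 2, -2, -4, 6, 6]
R4 ← R4 + R1: [0, 7, -1, -6, 2, 8]
R3 ← R3 − (2/5)·R2: [0, 0, -18/5, -24/5, 27/5, 27/5]
R4 ← R4 − (7/5)·R2: [0, 0, -33/5, -44/5, -1/10, 59/10]
R4 ← R4 − (11/6)·R3: [0, 0, 0, 0, -10, -4]
Echelon form has 4 nonzero rows, so rank(A) = 4.

4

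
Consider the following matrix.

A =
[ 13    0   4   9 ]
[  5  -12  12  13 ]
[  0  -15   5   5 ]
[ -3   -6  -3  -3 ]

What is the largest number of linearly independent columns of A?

4

Row reduce to echelon form.
R2 ← R2 − (5/13)·R1: [0, -12, 136/13, 124/13]
R4 ← R4 + (3/13)·R1: [0, -6, -27/13, -12/13]
R3 ← R3 − (5/4)·R2: [0, 0, -105/13, -90/13]
R4 ← R4 − (1/2)·R2: [0, 0, -95/13, -74/13]
R4 ← R4 − (19/21)·R3: [0, 0, 0, 4/7]
Echelon form has 4 nonzero rows, so rank(A) = 4.
The rank gives the maximum number of linearly independent columns: 4.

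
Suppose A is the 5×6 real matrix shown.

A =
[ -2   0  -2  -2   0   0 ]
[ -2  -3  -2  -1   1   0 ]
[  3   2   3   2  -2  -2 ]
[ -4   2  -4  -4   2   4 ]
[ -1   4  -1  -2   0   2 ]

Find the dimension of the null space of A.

Row reduce to echelon form.
R2 ← R2 − R1: [0, -3, 0, 1, 1, 0]
R3 ← R3 + (3/2)·R1: [0, 2, 0, -1, -2, -2]
R4 ← R4 − (2)·R1: [0, 2, 0, 0, 2, 4]
R5 ← R5 − (1/2)·R1: [0, 4, 0, -1, 0, 2]
R3 ← R3 + (2/3)·R2: [0, 0, 0, -1/3, -4/3, -2]
R4 ← R4 + (2/3)·R2: [0, 0, 0, 2/3, 8/3, 4]
R5 ← R5 + (4/3)·R2: [0, 0, 0, 1/3, 4/3, 2]
R4 ← R4 + (2)·R3: [0, 0, 0, 0, 0, 0]
R5 ← R5 + R3: [0, 0, 0, 0, 0, 0]
3 nonzero rows, so rank(A) = 3.
A has 6 columns; by rank–nullity, nullity = 6 − 3 = 3.

3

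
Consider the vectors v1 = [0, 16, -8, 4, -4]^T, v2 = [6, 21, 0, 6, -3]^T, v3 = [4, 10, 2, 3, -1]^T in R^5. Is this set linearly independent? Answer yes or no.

Form the matrix with these vectors as rows and row reduce.
Swap R1 ↔ R2
R3 ← R3 − (2/3)·R1: [0, -4, 2, -1, 1]
R3 ← R3 + (1/4)·R2: [0, 0, 0, 0, 0]
2 nonzero rows, so the 3 vectors span a space of dimension 2.
Since 2 < 3, the vectors are linearly dependent.

no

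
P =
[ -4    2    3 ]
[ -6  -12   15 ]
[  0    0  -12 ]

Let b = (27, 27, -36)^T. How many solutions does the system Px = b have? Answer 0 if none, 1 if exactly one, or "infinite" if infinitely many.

Row reduce the augmented matrix [P | b].
R2 ← R2 − (3/2)·R1: [0, -15, 21/2, -27/2]
The echelon form has 3 nonzero rows, and every pivot lies in the first 3 columns, so rank(P) = rank([P|b]) = 3.
The system is consistent.
rank = 3 = number of unknowns, so the solution is unique.

1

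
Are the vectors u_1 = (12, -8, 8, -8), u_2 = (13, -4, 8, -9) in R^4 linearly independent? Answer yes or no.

yes

Form the matrix with these vectors as rows and row reduce.
R2 ← R2 − (13/12)·R1: [0, 14/3, -2/3, -1/3]
2 nonzero rows, so the 2 vectors span a space of dimension 2.
Since 2 = 2, the vectors are linearly independent.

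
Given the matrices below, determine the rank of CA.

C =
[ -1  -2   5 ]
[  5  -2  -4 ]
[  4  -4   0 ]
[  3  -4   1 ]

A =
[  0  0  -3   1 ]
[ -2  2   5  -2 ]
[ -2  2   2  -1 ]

2

First compute CA:
[[ -6,   6,   3,  -2],
 [ 12, -12, -33,  13],
 [  8,  -8, -32,  12],
 [  6,  -6, -27,  10]]
Now row reduce the product.
R2 ← R2 + (2)·R1: [0, 0, -27, 9]
R3 ← R3 + (4/3)·R1: [0, 0, -28, 28/3]
R4 ← R4 + R1: [0, 0, -24, 8]
R3 ← R3 − (28/27)·R2: [0, 0, 0, 0]
R4 ← R4 − (8/9)·R2: [0, 0, 0, 0]
2 nonzero rows, so rank(CA) = 2.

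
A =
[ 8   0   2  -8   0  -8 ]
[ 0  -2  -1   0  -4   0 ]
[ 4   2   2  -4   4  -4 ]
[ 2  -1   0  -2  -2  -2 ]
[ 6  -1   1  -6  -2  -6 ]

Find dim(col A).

Row reduce to echelon form.
R3 ← R3 − (1/2)·R1: [0, 2, 1, 0, 4, 0]
R4 ← R4 − (1/4)·R1: [0, -1, -1/2, 0, -2, 0]
R5 ← R5 − (3/4)·R1: [0, -1, -1/2, 0, -2, 0]
R3 ← R3 + R2: [0, 0, 0, 0, 0, 0]
R4 ← R4 − (1/2)·R2: [0, 0, 0, 0, 0, 0]
R5 ← R5 − (1/2)·R2: [0, 0, 0, 0, 0, 0]
Echelon form has 2 nonzero rows, so rank(A) = 2.
The column space has dimension equal to the rank: 2.

2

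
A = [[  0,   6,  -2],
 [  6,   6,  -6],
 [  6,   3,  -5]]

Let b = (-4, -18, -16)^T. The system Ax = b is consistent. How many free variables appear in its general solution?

1

Row reduce the augmented matrix [A | b].
Swap R1 ↔ R2
R3 ← R3 − R1: [0, -3, 1, 2]
R3 ← R3 + (1/2)·R2: [0, 0, 0, 0]
The echelon form has 2 nonzero rows, and every pivot lies in the first 3 columns, so rank(A) = rank([A|b]) = 2.
The system is consistent.
Free variables = (unknowns) − (rank) = 3 − 2 = 1.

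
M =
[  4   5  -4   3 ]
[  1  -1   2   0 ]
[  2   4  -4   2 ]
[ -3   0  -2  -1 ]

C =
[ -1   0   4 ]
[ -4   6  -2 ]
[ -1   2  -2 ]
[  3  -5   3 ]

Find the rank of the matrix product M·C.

2

First compute MC:
[[-11,   7,  23],
 [  1,  -2,   2],
 [ -8,   6,  14],
 [  2,   1, -11]]
Now row reduce the product.
R2 ← R2 + (1/11)·R1: [0, -15/11, 45/11]
R3 ← R3 − (8/11)·R1: [0, 10/11, -30/11]
R4 ← R4 + (2/11)·R1: [0, 25/11, -75/11]
R3 ← R3 + (2/3)·R2: [0, 0, 0]
R4 ← R4 + (5/3)·R2: [0, 0, 0]
2 nonzero rows, so rank(MC) = 2.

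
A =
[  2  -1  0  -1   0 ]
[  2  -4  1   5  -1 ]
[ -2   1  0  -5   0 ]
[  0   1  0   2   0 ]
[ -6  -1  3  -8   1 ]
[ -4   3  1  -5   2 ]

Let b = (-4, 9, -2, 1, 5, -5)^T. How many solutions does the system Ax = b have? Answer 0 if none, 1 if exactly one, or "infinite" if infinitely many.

1

Row reduce the augmented matrix [A | b].
R2 ← R2 − R1: [0, -3, 1, 6, -1, 13]
R3 ← R3 + R1: [0, 0, 0, -6, 0, -6]
R5 ← R5 + (3)·R1: [0, -4, 3, -11, 1, -7]
R6 ← R6 + (2)·R1: [0, 1, 1, -7, 2, -13]
R4 ← R4 + (1/3)·R2: [0, 0, 1/3, 4, -1/3, 16/3]
R5 ← R5 − (4/3)·R2: [0, 0, 5/3, -19, 7/3, -73/3]
R6 ← R6 + (1/3)·R2: [0, 0, 4/3, -5, 5/3, -26/3]
Swap R3 ↔ R4
R5 ← R5 − (5)·R3: [0, 0, 0, -39, 4, -51]
R6 ← R6 − (4)·R3: [0, 0, 0, -21, 3, -30]
R5 ← R5 − (13/2)·R4: [0, 0, 0, 0, 4, -12]
R6 ← R6 − (7/2)·R4: [0, 0, 0, 0, 3, -9]
R6 ← R6 − (3/4)·R5: [0, 0, 0, 0, 0, 0]
The echelon form has 5 nonzero rows, and every pivot lies in the first 5 columns, so rank(A) = rank([A|b]) = 5.
The system is consistent.
rank = 5 = number of unknowns, so the solution is unique.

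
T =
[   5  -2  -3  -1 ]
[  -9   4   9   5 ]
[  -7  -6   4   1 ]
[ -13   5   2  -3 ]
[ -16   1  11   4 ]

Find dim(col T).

4

Row reduce to echelon form.
R2 ← R2 + (9/5)·R1: [0, 2/5, 18/5, 16/5]
R3 ← R3 + (7/5)·R1: [0, -44/5, -1/5, -2/5]
R4 ← R4 + (13/5)·R1: [0, -1/5, -29/5, -28/5]
R5 ← R5 + (16/5)·R1: [0, -27/5, 7/5, 4/5]
R3 ← R3 + (22)·R2: [0, 0, 79, 70]
R4 ← R4 + (1/2)·R2: [0, 0, -4, -4]
R5 ← R5 + (27/2)·R2: [0, 0, 50, 44]
R4 ← R4 + (4/79)·R3: [0, 0, 0, -36/79]
R5 ← R5 − (50/79)·R3: [0, 0, 0, -24/79]
R5 ← R5 − (2/3)·R4: [0, 0, 0, 0]
Echelon form has 4 nonzero rows, so rank(T) = 4.
The column space has dimension equal to the rank: 4.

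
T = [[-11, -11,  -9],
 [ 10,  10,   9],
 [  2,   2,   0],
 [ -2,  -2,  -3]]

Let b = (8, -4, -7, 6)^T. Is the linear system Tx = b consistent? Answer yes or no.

no

Row reduce the augmented matrix [T | b].
R2 ← R2 + (10/11)·R1: [0, 0, 9/11, 36/11]
R3 ← R3 + (2/11)·R1: [0, 0, -18/11, -61/11]
R4 ← R4 − (2/11)·R1: [0, 0, -15/11, 50/11]
R3 ← R3 + (2)·R2: [0, 0, 0, 1]
R4 ← R4 + (5/3)·R2: [0, 0, 0, 10]
R4 ← R4 − (10)·R3: [0, 0, 0, 0]
The echelon form has 3 nonzero rows; the last pivot sits in the augmented column, so rank(T) = 2 but rank([T|b]) = 3.
Since the ranks differ, the system is inconsistent.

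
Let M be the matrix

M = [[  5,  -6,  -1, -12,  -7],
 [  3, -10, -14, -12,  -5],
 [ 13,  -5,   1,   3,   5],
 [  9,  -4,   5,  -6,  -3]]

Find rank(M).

3

Row reduce to echelon form.
R2 ← R2 − (3/5)·R1: [0, -32/5, -67/5, -24/5, -4/5]
R3 ← R3 − (13/5)·R1: [0, 53/5, 18/5, 171/5, 116/5]
R4 ← R4 − (9/5)·R1: [0, 34/5, 34/5, 78/5, 48/5]
R3 ← R3 + (53/32)·R2: [0, 0, -595/32, 105/4, 175/8]
R4 ← R4 + (17/16)·R2: [0, 0, -119/16, 21/2, 35/4]
R4 ← R4 − (2/5)·R3: [0, 0, 0, 0, 0]
Echelon form has 3 nonzero rows, so rank(M) = 3.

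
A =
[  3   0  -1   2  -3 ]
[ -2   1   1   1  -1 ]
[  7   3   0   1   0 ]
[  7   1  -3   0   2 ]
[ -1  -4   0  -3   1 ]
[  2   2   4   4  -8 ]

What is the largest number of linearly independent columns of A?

4

Row reduce to echelon form.
R2 ← R2 + (2/3)·R1: [0, 1, 1/3, 7/3, -3]
R3 ← R3 − (7/3)·R1: [0, 3, 7/3, -11/3, 7]
R4 ← R4 − (7/3)·R1: [0, 1, -2/3, -14/3, 9]
R5 ← R5 + (1/3)·R1: [0, -4, -1/3, -7/3, 0]
R6 ← R6 − (2/3)·R1: [0, 2, 14/3, 8/3, -6]
R3 ← R3 − (3)·R2: [0, 0, 4/3, -32/3, 16]
R4 ← R4 − R2: [0, 0, -1, -7, 12]
R5 ← R5 + (4)·R2: [0, 0, 1, 7, -12]
R6 ← R6 − (2)·R2: [0, 0, 4, -2, 0]
R4 ← R4 + (3/4)·R3: [0, 0, 0, -15, 24]
R5 ← R5 − (3/4)·R3: [0, 0, 0, 15, -24]
R6 ← R6 − (3)·R3: [0, 0, 0, 30, -48]
R5 ← R5 + R4: [0, 0, 0, 0, 0]
R6 ← R6 + (2)·R4: [0, 0, 0, 0, 0]
Echelon form has 4 nonzero rows, so rank(A) = 4.
The rank gives the maximum number of linearly independent columns: 4.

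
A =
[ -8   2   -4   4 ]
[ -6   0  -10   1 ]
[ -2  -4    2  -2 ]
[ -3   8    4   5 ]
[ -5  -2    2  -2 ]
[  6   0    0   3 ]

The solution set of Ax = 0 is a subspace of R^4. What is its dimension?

Row reduce to echelon form.
R2 ← R2 − (3/4)·R1: [0, -3/2, -7, -2]
R3 ← R3 − (1/4)·R1: [0, -9/2, 3, -3]
R4 ← R4 − (3/8)·R1: [0, 29/4, 11/2, 7/2]
R5 ← R5 − (5/8)·R1: [0, -13/4, 9/2, -9/2]
R6 ← R6 + (3/4)·R1: [0, 3/2, -3, 6]
R3 ← R3 − (3)·R2: [0, 0, 24, 3]
R4 ← R4 + (29/6)·R2: [0, 0, -85/3, -37/6]
R5 ← R5 − (13/6)·R2: [0, 0, 59/3, -1/6]
R6 ← R6 + R2: [0, 0, -10, 4]
R4 ← R4 + (85/72)·R3: [0, 0, 0, -21/8]
R5 ← R5 − (59/72)·R3: [0, 0, 0, -21/8]
R6 ← R6 + (5/12)·R3: [0, 0, 0, 21/4]
R5 ← R5 − R4: [0, 0, 0, 0]
R6 ← R6 + (2)·R4: [0, 0, 0, 0]
4 nonzero rows, so rank(A) = 4.
A has 4 columns; by rank–nullity, nullity = 4 − 4 = 0.

0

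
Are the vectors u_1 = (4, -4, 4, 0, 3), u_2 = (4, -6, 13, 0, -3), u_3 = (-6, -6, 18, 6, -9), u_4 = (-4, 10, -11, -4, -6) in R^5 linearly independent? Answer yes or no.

Form the matrix with these vectors as rows and row reduce.
R2 ← R2 − R1: [0, -2, 9, 0, -6]
R3 ← R3 + (3/2)·R1: [0, -12, 24, 6, -9/2]
R4 ← R4 + R1: [0, 6, -7, -4, -3]
R3 ← R3 − (6)·R2: [0, 0, -30, 6, 63/2]
R4 ← R4 + (3)·R2: [0, 0, 20, -4, -21]
R4 ← R4 + (2/3)·R3: [0, 0, 0, 0, 0]
3 nonzero rows, so the 4 vectors span a space of dimension 3.
Since 3 < 4, the vectors are linearly dependent.

no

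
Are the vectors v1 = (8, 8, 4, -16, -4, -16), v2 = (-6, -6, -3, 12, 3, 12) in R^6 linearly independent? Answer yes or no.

no

Form the matrix with these vectors as rows and row reduce.
R2 ← R2 + (3/4)·R1: [0, 0, 0, 0, 0, 0]
1 nonzero row, so the 2 vectors span a space of dimension 1.
Since 1 < 2, the vectors are linearly dependent.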